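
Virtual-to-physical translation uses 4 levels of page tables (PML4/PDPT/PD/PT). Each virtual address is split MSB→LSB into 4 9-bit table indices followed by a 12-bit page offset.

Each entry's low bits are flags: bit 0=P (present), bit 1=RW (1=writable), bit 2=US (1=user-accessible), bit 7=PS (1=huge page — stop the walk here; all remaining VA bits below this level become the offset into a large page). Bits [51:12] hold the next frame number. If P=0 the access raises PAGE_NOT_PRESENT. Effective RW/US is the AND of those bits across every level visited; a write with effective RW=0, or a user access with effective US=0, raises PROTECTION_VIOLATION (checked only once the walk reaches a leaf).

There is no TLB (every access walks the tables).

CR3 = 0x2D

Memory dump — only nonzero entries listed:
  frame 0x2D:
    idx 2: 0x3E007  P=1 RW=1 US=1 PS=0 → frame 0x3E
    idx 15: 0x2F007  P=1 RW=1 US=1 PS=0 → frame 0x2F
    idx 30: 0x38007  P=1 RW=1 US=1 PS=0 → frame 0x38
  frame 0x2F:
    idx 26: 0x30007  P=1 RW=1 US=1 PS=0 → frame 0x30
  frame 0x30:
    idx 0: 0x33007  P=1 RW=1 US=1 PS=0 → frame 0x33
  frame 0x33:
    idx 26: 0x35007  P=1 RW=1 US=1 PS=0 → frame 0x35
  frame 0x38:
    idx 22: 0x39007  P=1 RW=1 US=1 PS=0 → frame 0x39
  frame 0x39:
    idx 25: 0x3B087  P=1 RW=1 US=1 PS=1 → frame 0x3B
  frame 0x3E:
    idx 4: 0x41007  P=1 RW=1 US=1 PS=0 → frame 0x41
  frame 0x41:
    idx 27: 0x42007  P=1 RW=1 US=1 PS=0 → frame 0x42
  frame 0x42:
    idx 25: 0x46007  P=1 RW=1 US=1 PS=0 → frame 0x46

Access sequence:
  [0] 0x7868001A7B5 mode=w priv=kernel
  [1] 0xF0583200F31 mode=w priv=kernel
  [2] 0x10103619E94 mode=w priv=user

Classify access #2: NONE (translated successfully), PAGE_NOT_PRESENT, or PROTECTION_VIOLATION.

Per-access translation:
#0 VA=0x7868001A7B5 (w,kernel):
  [0] read 0x2D idx=15: raw=0x2F007 flags P=1 W=1 U=1 S=0
  [1] read 0x2F idx=26: raw=0x30007 flags P=1 W=1 U=1 S=0
  [2] read 0x30 idx=0: raw=0x33007 flags P=1 W=1 U=1 S=0
  [3] read 0x33 idx=26: raw=0x35007 flags P=1 W=1 U=1 S=0
  → PA=0x357B5  (4 entries read)
#1 VA=0xF0583200F31 (w,kernel):
  [0] read 0x2D idx=30: raw=0x38007 flags P=1 W=1 U=1 S=0
  [1] read 0x38 idx=22: raw=0x39007 flags P=1 W=1 U=1 S=0
  [2] read 0x39 idx=25: raw=0x3B087 flags P=1 W=1 U=1 S=1
  → PA=0x3BF31 (huge @L2)  (3 entries read)
#2 VA=0x10103619E94 (w,user):
  [0] read 0x2D idx=2: raw=0x3E007 flags P=1 W=1 U=1 S=0
  [1] read 0x3E idx=4: raw=0x41007 flags P=1 W=1 U=1 S=0
  [2] read 0x41 idx=27: raw=0x42007 flags P=1 W=1 U=1 S=0
  [3] read 0x42 idx=25: raw=0x46007 flags P=1 W=1 U=1 S=0
  → PA=0x46E94  (4 entries read)

Access #2 fault: NONE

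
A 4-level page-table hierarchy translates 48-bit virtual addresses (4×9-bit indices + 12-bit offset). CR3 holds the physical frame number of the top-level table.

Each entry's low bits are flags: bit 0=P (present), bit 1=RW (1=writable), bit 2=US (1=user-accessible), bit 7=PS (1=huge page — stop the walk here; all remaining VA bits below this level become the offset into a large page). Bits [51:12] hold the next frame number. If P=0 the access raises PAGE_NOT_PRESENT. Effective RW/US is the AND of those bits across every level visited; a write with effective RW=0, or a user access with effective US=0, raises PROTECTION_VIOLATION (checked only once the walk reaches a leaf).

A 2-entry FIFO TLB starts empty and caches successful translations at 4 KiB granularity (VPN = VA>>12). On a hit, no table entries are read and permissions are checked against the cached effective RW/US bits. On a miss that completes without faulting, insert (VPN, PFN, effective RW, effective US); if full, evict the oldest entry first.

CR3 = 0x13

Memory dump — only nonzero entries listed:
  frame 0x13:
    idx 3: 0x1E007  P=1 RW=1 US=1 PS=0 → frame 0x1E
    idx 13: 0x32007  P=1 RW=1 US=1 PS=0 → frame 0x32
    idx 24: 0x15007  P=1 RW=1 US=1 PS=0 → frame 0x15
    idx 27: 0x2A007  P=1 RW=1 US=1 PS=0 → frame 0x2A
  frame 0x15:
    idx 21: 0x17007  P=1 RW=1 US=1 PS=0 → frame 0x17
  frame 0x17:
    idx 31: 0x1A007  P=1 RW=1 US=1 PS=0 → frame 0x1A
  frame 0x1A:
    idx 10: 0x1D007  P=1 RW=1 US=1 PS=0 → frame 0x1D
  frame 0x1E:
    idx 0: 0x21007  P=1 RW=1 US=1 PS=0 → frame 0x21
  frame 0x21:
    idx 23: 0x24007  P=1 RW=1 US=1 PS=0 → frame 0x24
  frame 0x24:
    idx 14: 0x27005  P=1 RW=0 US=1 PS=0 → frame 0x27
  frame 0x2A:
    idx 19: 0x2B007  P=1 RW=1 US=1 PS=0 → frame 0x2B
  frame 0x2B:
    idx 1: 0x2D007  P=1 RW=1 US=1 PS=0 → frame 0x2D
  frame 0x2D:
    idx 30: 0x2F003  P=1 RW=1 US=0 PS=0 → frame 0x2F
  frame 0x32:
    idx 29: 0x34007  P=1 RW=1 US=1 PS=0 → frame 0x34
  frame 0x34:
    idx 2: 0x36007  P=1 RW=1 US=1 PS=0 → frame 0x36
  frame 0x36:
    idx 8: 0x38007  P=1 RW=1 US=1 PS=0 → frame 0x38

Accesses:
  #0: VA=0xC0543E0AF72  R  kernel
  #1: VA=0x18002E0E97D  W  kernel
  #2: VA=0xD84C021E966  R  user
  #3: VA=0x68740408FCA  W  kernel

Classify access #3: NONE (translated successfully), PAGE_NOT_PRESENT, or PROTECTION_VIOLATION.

Per-access translation:
#0 VA=0xC0543E0AF72 (r,kernel):
  L0: frame=0x13 idx=24 entry=0x15007 [P=1 RW=1 US=1 PS=0]
  L1: frame=0x15 idx=21 entry=0x17007 [P=1 RW=1 US=1 PS=0]
  L2: frame=0x17 idx=31 entry=0x1A007 [P=1 RW=1 US=1 PS=0]
  L3: frame=0x1A idx=10 entry=0x1D007 [P=1 RW=1 US=1 PS=0]
  ⇒ phys 0x1DF72  [4 reads]
#1 VA=0x18002E0E97D (w,kernel):
  L0: frame=0x13 idx=3 entry=0x1E007 [P=1 RW=1 US=1 PS=0]
  L1: frame=0x1E idx=0 entry=0x21007 [P=1 RW=1 US=1 PS=0]
  L2: frame=0x21 idx=23 entry=0x24007 [P=1 RW=1 US=1 PS=0]
  L3: frame=0x24 idx=14 entry=0x27005 [P=1 RW=0 US=1 PS=0]
  ⇒ fault: PROTECTION_VIOLATION  — 4 lookups
#2 VA=0xD84C021E966 (r,user):
  L0: frame=0x13 idx=27 entry=0x2A007 [P=1 RW=1 US=1 PS=0]
  L1: frame=0x2A idx=19 entry=0x2B007 [P=1 RW=1 US=1 PS=0]
  L2: frame=0x2B idx=1 entry=0x2D007 [P=1 RW=1 US=1 PS=0]
  L3: frame=0x2D idx=30 entry=0x2F003 [P=1 RW=1 US=0 PS=0]
  ⇒ fault: PROTECTION_VIOLATION  — 4 lookups
#3 VA=0x68740408FCA (w,kernel):
  L0: frame=0x13 idx=13 entry=0x32007 [P=1 RW=1 US=1 PS=0]
  L1: frame=0x32 idx=29 entry=0x34007 [P=1 RW=1 US=1 PS=0]
  L2: frame=0x34 idx=2 entry=0x36007 [P=1 RW=1 US=1 PS=0]
  L3: frame=0x36 idx=8 entry=0x38007 [P=1 RW=1 US=1 PS=0]
  ⇒ phys 0x38FCA  [4 reads]

Access #3 fault: NONE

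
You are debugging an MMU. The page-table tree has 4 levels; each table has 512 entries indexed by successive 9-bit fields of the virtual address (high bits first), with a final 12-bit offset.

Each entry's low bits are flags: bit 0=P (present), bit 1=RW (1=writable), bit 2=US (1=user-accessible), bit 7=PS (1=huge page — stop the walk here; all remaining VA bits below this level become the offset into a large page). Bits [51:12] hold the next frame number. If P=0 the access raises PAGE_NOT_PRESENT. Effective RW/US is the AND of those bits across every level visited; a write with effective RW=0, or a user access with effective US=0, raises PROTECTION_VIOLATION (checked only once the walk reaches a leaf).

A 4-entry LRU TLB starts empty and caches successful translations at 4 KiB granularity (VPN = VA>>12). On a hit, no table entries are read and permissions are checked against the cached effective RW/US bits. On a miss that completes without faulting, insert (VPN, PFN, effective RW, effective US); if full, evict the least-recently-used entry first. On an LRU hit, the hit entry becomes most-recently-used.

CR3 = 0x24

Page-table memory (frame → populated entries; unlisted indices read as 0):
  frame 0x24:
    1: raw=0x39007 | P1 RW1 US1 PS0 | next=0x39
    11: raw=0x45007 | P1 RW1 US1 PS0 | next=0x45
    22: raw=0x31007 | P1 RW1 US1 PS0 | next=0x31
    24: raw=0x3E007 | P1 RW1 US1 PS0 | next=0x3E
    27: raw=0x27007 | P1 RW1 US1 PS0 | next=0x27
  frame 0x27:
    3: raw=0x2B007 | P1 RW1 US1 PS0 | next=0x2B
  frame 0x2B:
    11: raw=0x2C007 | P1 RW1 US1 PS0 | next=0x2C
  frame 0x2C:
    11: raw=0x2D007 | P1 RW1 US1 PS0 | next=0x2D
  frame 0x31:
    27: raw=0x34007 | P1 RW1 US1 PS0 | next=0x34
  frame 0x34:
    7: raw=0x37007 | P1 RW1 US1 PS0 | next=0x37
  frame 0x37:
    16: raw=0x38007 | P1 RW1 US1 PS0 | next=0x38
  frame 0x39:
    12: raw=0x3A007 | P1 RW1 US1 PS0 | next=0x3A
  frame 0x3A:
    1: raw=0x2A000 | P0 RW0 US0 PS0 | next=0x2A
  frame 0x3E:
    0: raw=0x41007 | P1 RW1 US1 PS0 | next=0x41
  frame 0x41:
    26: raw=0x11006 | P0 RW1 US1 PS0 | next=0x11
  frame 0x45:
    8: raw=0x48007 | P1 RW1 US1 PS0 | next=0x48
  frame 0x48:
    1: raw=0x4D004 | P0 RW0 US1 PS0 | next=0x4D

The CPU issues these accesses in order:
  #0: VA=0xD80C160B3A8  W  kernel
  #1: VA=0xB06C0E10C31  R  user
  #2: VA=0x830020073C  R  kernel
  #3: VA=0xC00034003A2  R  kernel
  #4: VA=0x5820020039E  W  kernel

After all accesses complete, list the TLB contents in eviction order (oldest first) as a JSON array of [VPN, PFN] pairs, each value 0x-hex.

Per-access translation:
#0 VA=0xD80C160B3A8 (w,kernel):
  lvl0: tbl 0x24, slot 27 ⇒ 0x27007 (P1/RW1/US1/PS0)
  lvl1: tbl 0x27, slot 3 ⇒ 0x2B007 (P1/RW1/US1/PS0)
  lvl2: tbl 0x2B, slot 11 ⇒ 0x2C007 (P1/RW1/US1/PS0)
  lvl3: tbl 0x2C, slot 11 ⇒ 0x2D007 (P1/RW1/US1/PS0)
  ✓ 0x2D3A8  — 4 lookups
#1 VA=0xB06C0E10C31 (r,user):
  lvl0: tbl 0x24, slot 22 ⇒ 0x31007 (P1/RW1/US1/PS0)
  lvl1: tbl 0x31, slot 27 ⇒ 0x34007 (P1/RW1/US1/PS0)
  lvl2: tbl 0x34, slot 7 ⇒ 0x37007 (P1/RW1/US1/PS0)
  lvl3: tbl 0x37, slot 16 ⇒ 0x38007 (P1/RW1/US1/PS0)
  ✓ 0x38C31  — 4 lookups
#2 VA=0x830020073C (r,kernel):
  lvl0: tbl 0x24, slot 1 ⇒ 0x39007 (P1/RW1/US1/PS0)
  lvl1: tbl 0x39, slot 12 ⇒ 0x3A007 (P1/RW1/US1/PS0)
  lvl2: tbl 0x3A, slot 1 ⇒ 0x2A000 (P0/RW0/US0/PS0)
  ✗ PAGE_NOT_PRESENT  [3 reads]
#3 VA=0xC00034003A2 (r,kernel):
  lvl0: tbl 0x24, slot 24 ⇒ 0x3E007 (P1/RW1/US1/PS0)
  lvl1: tbl 0x3E, slot 0 ⇒ 0x41007 (P1/RW1/US1/PS0)
  lvl2: tbl 0x41, slot 26 ⇒ 0x11006 (P0/RW1/US1/PS0)
  ✗ PAGE_NOT_PRESENT  [3 reads]
#4 VA=0x5820020039E (w,kernel):
  lvl0: tbl 0x24, slot 11 ⇒ 0x45007 (P1/RW1/US1/PS0)
  lvl1: tbl 0x45, slot 8 ⇒ 0x48007 (P1/RW1/US1/PS0)
  lvl2: tbl 0x48, slot 1 ⇒ 0x4D004 (P0/RW0/US1/PS0)
  ✗ PAGE_NOT_PRESENT  [3 reads]

TLB: [["0xD80C160B", "0x2D"], ["0xB06C0E10", "0x38"]]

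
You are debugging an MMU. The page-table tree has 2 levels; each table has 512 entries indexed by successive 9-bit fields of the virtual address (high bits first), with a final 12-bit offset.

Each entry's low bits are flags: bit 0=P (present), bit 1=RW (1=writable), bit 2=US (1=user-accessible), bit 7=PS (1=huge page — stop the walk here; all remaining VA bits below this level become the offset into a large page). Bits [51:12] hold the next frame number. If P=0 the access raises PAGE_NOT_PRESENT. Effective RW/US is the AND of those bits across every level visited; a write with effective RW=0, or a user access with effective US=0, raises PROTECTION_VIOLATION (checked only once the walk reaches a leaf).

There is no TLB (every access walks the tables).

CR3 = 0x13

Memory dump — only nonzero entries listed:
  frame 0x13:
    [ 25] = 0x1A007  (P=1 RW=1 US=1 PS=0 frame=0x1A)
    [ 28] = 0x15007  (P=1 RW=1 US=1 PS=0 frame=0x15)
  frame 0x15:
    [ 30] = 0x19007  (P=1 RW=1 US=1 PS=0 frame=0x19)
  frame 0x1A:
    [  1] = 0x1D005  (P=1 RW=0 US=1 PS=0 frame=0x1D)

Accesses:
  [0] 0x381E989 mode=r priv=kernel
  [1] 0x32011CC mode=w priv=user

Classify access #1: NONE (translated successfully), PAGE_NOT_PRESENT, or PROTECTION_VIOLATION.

Walk each access:
#0 VA=0x381E989 (r,kernel):
  L0: frame=0x13 idx=28 entry=0x15007 [P=1 RW=1 US=1 PS=0]
  L1: frame=0x15 idx=30 entry=0x19007 [P=1 RW=1 US=1 PS=0]
  → PA=0x19989  (2 entries read)
#1 VA=0x32011CC (w,user):
  L0: frame=0x13 idx=25 entry=0x1A007 [P=1 RW=1 US=1 PS=0]
  L1: frame=0x1A idx=1 entry=0x1D005 [P=1 RW=0 US=1 PS=0]
  ⇒ fault: PROTECTION_VIOLATION  — 2 lookups

Access #1 fault: PROTECTION_VIOLATION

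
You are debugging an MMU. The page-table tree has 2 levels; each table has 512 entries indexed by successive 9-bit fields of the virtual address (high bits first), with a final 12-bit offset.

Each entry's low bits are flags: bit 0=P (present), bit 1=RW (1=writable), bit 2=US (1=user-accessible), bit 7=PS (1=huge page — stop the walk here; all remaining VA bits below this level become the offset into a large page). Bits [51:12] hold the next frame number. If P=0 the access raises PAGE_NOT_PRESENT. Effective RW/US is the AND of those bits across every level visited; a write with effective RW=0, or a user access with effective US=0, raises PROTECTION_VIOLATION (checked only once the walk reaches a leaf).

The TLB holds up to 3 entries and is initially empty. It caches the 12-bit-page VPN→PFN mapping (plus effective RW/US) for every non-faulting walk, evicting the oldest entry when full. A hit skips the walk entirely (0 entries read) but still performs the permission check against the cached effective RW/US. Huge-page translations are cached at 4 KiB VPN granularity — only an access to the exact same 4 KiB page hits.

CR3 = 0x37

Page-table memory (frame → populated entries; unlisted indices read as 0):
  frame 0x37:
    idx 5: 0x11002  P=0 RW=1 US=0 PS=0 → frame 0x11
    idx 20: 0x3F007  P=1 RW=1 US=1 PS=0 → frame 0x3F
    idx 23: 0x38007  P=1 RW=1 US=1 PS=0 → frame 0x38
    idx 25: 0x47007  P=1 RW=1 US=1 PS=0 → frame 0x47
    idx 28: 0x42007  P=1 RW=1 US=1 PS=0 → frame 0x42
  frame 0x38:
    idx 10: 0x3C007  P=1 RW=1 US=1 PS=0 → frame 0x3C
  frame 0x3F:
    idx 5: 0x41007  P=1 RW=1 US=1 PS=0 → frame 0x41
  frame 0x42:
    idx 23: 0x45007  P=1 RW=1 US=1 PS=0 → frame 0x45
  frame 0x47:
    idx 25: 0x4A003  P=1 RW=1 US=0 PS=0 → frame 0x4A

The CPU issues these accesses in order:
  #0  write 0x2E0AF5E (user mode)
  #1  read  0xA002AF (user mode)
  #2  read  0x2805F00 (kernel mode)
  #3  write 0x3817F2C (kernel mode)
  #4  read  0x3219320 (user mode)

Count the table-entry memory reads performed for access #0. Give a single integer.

Trace:
#0 VA=0x2E0AF5E (w,user):
  lvl0: tbl 0x37, slot 23 ⇒ 0x38007 (P1/RW1/US1/PS0)
  lvl1: tbl 0x38, slot 10 ⇒ 0x3C007 (P1/RW1/US1/PS0)
  ⇒ phys 0x3CF5E  [2 reads]
#1 VA=0xA002AF (r,user):
  lvl0: tbl 0x37, slot 5 ⇒ 0x11002 (P0/RW1/US0/PS0)
  → PAGE_NOT_PRESENT  (1 entries read)
#2 VA=0x2805F00 (r,kernel):
  lvl0: tbl 0x37, slot 20 ⇒ 0x3F007 (P1/RW1/US1/PS0)
  lvl1: tbl 0x3F, slot 5 ⇒ 0x41007 (P1/RW1/US1/PS0)
  ⇒ phys 0x41F00  [2 reads]
#3 VA=0x3817F2C (w,kernel):
  lvl0: tbl 0x37, slot 28 ⇒ 0x42007 (P1/RW1/US1/PS0)
  lvl1: tbl 0x42, slot 23 ⇒ 0x45007 (P1/RW1/US1/PS0)
  ⇒ phys 0x45F2C  [2 reads]
#4 VA=0x3219320 (r,user):
  lvl0: tbl 0x37, slot 25 ⇒ 0x47007 (P1/RW1/US1/PS0)
  lvl1: tbl 0x47, slot 25 ⇒ 0x4A003 (P1/RW1/US0/PS0)
  → PROTECTION_VIOLATION  (2 entries read)

Entries read for #0: 2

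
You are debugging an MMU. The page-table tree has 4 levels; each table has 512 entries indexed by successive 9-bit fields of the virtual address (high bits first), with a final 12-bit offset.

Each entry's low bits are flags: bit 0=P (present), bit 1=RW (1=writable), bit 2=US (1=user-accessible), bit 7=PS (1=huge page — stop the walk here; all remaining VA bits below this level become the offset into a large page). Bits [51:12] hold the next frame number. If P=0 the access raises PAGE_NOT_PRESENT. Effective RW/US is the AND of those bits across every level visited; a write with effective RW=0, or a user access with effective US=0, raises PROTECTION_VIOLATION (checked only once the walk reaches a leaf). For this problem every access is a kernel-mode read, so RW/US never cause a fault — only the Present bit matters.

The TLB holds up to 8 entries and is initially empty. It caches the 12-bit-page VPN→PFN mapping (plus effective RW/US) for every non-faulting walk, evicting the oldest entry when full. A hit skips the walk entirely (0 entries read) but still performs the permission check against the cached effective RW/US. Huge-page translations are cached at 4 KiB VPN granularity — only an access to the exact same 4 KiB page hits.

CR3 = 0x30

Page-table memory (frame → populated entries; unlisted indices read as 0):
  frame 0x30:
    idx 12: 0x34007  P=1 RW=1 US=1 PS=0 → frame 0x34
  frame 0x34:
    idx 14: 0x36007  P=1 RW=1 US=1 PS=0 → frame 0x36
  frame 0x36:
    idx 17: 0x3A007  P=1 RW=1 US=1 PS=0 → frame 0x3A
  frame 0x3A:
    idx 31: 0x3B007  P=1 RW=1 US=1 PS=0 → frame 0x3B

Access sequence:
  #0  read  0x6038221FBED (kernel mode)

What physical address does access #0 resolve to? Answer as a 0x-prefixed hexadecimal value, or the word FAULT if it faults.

Walk each access:
#0 VA=0x6038221FBED (r,kernel):
  [0] read 0x30 idx=12: raw=0x34007 flags P=1 W=1 U=1 S=0
  [1] read 0x34 idx=14: raw=0x36007 flags P=1 W=1 U=1 S=0
  [2] read 0x36 idx=17: raw=0x3A007 flags P=1 W=1 U=1 S=0
  [3] read 0x3A idx=31: raw=0x3B007 flags P=1 W=1 U=1 S=0
  ✓ 0x3BBED  — 4 lookups

Access #0 PA: 0x3BBED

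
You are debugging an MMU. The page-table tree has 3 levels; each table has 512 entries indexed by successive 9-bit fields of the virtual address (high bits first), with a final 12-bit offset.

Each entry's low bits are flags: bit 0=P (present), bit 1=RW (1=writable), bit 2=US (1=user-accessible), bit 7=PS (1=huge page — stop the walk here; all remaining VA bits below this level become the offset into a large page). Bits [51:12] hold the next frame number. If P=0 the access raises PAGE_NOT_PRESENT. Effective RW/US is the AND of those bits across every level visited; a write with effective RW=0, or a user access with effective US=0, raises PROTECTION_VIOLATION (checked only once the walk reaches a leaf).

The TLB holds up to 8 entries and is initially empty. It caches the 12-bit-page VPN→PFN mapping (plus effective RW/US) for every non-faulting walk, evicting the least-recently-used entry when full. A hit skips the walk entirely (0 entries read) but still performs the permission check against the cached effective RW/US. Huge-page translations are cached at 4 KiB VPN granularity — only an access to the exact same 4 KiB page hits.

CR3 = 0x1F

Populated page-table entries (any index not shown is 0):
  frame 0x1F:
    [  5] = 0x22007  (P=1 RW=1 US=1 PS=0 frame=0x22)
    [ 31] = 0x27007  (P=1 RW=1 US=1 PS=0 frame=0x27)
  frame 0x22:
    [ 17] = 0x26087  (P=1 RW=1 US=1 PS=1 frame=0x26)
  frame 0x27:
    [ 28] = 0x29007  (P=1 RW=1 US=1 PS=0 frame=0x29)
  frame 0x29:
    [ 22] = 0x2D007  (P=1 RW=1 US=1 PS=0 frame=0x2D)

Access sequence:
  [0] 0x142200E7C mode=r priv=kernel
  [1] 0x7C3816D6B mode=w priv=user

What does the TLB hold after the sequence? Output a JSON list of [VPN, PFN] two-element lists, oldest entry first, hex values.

Walk each access:
#0 VA=0x142200E7C (r,kernel):
  lvl0: tbl 0x1F, slot 5 ⇒ 0x22007 (P1/RW1/US1/PS0)
  lvl1: tbl 0x22, slot 17 ⇒ 0x26087 (P1/RW1/US1/PS1)
  ⇒ phys 0x26E7C (huge @L1)  [2 reads]
#1 VA=0x7C3816D6B (w,user):
  lvl0: tbl 0x1F, slot 31 ⇒ 0x27007 (P1/RW1/US1/PS0)
  lvl1: tbl 0x27, slot 28 ⇒ 0x29007 (P1/RW1/US1/PS0)
  lvl2: tbl 0x29, slot 22 ⇒ 0x2D007 (P1/RW1/US1/PS0)
  ⇒ phys 0x2DD6B  [3 reads]

TLB: [["0x142200", "0x26"], ["0x7C3816", "0x2D"]]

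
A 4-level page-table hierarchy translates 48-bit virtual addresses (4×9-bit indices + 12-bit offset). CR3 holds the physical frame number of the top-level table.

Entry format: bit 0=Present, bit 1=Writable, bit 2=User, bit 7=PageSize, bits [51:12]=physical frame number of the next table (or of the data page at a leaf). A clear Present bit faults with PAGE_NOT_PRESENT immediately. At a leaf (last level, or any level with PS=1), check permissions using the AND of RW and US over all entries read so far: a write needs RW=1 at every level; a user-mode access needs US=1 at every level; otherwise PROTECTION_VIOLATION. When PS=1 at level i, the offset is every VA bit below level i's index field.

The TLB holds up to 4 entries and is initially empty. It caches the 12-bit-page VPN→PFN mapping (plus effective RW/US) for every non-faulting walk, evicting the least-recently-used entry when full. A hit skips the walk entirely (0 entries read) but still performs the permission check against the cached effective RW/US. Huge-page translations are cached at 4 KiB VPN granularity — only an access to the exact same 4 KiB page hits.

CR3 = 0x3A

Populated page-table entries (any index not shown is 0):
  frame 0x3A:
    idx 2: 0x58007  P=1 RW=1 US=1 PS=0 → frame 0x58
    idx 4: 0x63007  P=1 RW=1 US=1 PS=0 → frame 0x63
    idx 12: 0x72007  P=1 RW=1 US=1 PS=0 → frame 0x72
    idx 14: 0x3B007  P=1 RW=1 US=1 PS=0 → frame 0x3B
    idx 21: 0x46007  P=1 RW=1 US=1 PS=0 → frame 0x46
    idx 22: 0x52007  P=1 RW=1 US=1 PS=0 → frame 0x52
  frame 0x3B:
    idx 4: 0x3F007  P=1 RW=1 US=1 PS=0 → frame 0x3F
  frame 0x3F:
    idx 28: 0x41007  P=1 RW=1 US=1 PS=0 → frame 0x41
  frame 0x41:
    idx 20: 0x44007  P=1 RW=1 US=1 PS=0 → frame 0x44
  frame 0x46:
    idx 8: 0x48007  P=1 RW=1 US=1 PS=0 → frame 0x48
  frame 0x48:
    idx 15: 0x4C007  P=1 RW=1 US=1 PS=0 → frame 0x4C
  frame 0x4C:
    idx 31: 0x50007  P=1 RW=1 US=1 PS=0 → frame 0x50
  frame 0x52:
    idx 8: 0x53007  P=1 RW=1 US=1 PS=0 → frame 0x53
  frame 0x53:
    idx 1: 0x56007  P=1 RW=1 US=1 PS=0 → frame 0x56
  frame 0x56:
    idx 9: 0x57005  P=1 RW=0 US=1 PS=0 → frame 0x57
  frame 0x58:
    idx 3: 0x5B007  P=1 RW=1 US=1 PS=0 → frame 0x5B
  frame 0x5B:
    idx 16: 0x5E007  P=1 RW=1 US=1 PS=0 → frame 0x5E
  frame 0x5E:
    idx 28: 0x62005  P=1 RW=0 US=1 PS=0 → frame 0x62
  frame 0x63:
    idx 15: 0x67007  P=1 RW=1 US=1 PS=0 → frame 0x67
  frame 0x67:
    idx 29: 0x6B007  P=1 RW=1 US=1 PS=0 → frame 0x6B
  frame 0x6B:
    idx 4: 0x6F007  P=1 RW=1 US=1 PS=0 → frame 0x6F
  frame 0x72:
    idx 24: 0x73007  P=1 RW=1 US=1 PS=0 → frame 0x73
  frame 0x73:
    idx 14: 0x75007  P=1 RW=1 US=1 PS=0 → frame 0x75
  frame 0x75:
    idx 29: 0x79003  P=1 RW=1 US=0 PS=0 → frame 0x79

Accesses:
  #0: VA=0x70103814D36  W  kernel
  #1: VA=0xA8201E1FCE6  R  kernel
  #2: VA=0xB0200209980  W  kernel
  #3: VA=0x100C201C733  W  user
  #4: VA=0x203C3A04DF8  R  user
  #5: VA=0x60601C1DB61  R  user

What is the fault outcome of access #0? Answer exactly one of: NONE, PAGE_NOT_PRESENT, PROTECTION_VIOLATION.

Per-access translation:
#0 VA=0x70103814D36 (w,kernel):
  lvl0: tbl 0x3A, slot 14 ⇒ 0x3B007 (P1/RW1/US1/PS0)
  lvl1: tbl 0x3B, slot 4 ⇒ 0x3F007 (P1/RW1/US1/PS0)
  lvl2: tbl 0x3F, slot 28 ⇒ 0x41007 (P1/RW1/US1/PS0)
  lvl3: tbl 0x41, slot 20 ⇒ 0x44007 (P1/RW1/US1/PS0)
  ✓ 0x44D36  — 4 lookups
#1 VA=0xA8201E1FCE6 (r,kernel):
  lvl0: tbl 0x3A, slot 21 ⇒ 0x46007 (P1/RW1/US1/PS0)
  lvl1: tbl 0x46, slot 8 ⇒ 0x48007 (P1/RW1/US1/PS0)
  lvl2: tbl 0x48, slot 15 ⇒ 0x4C007 (P1/RW1/US1/PS0)
  lvl3: tbl 0x4C, slot 31 ⇒ 0x50007 (P1/RW1/US1/PS0)
  ✓ 0x50CE6  — 4 lookups
#2 VA=0xB0200209980 (w,kernel):
  lvl0: tbl 0x3A, slot 22 ⇒ 0x52007 (P1/RW1/US1/PS0)
  lvl1: tbl 0x52, slot 8 ⇒ 0x53007 (P1/RW1/US1/PS0)
  lvl2: tbl 0x53, slot 1 ⇒ 0x56007 (P1/RW1/US1/PS0)
  lvl3: tbl 0x56, slot 9 ⇒ 0x57005 (P1/RW0/US1/PS0)
  ⇒ fault: PROTECTION_VIOLATION  — 4 lookups
#3 VA=0x100C201C733 (w,user):
  lvl0: tbl 0x3A, slot 2 ⇒ 0x58007 (P1/RW1/US1/PS0)
  lvl1: tbl 0x58, slot 3 ⇒ 0x5B007 (P1/RW1/US1/PS0)
  lvl2: tbl 0x5B, slot 16 ⇒ 0x5E007 (P1/RW1/US1/PS0)
  lvl3: tbl 0x5E, slot 28 ⇒ 0x62005 (P1/RW0/US1/PS0)
  ⇒ fault: PROTECTION_VIOLATION  — 4 lookups
#4 VA=0x203C3A04DF8 (r,user):
  lvl0: tbl 0x3A, slot 4 ⇒ 0x63007 (P1/RW1/US1/PS0)
  lvl1: tbl 0x63, slot 15 ⇒ 0x67007 (P1/RW1/US1/PS0)
  lvl2: tbl 0x67, slot 29 ⇒ 0x6B007 (P1/RW1/US1/PS0)
  lvl3: tbl 0x6B, slot 4 ⇒ 0x6F007 (P1/RW1/US1/PS0)
  ✓ 0x6FDF8  — 4 lookups
#5 VA=0x60601C1DB61 (r,user):
  lvl0: tbl 0x3A, slot 12 ⇒ 0x72007 (P1/RW1/US1/PS0)
  lvl1: tbl 0x72, slot 24 ⇒ 0x73007 (P1/RW1/US1/PS0)
  lvl2: tbl 0x73, slot 14 ⇒ 0x75007 (P1/RW1/US1/PS0)
  lvl3: tbl 0x75, slot 29 ⇒ 0x79003 (P1/RW1/US0/PS0)
  ⇒ fault: PROTECTION_VIOLATION  — 4 lookups

Access #0 fault: NONE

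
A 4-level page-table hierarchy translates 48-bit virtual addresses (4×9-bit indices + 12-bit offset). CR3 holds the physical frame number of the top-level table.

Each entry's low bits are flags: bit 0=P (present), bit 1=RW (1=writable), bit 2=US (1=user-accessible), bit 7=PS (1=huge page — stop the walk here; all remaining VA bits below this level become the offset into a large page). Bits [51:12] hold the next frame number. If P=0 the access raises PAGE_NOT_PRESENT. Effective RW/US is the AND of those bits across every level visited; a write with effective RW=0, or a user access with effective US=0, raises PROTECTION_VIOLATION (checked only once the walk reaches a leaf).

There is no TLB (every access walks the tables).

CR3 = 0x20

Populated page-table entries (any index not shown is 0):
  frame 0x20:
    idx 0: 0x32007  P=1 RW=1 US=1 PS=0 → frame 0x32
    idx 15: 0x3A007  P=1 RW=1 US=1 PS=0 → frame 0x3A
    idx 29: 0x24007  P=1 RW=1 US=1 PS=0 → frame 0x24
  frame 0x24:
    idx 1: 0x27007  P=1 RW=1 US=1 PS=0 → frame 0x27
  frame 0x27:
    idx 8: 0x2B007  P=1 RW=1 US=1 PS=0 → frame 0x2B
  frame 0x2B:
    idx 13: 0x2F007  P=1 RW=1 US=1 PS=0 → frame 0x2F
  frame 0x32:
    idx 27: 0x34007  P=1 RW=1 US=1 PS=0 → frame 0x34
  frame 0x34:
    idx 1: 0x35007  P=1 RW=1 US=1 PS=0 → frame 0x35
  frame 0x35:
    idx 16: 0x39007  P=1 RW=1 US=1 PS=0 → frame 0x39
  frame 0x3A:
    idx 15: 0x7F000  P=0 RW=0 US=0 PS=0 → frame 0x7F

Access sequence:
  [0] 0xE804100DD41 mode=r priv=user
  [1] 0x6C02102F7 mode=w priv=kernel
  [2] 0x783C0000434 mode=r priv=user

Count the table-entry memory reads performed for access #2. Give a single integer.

Trace:
#0 VA=0xE804100DD41 (r,user):
  lvl0: tbl 0x20, slot 29 ⇒ 0x24007 (P1/RW1/US1/PS0)
  lvl1: tbl 0x24, slot 1 ⇒ 0x27007 (P1/RW1/US1/PS0)
  lvl2: tbl 0x27, slot 8 ⇒ 0x2B007 (P1/RW1/US1/PS0)
  lvl3: tbl 0x2B, slot 13 ⇒ 0x2F007 (P1/RW1/US1/PS0)
  ⇒ phys 0x2FD41  [4 reads]
#1 VA=0x6C02102F7 (w,kernel):
  lvl0: tbl 0x20, slot 0 ⇒ 0x32007 (P1/RW1/US1/PS0)
  lvl1: tbl 0x32, slot 27 ⇒ 0x34007 (P1/RW1/US1/PS0)
  lvl2: tbl 0x34, slot 1 ⇒ 0x35007 (P1/RW1/US1/PS0)
  lvl3: tbl 0x35, slot 16 ⇒ 0x39007 (P1/RW1/US1/PS0)
  ⇒ phys 0x392F7  [4 reads]
#2 VA=0x783C0000434 (r,user):
  lvl0: tbl 0x20, slot 15 ⇒ 0x3A007 (P1/RW1/US1/PS0)
  lvl1: tbl 0x3A, slot 15 ⇒ 0x7F000 (P0/RW0/US0/PS0)
  ⇒ fault: PAGE_NOT_PRESENT  — 2 lookups

Entries read for #2: 2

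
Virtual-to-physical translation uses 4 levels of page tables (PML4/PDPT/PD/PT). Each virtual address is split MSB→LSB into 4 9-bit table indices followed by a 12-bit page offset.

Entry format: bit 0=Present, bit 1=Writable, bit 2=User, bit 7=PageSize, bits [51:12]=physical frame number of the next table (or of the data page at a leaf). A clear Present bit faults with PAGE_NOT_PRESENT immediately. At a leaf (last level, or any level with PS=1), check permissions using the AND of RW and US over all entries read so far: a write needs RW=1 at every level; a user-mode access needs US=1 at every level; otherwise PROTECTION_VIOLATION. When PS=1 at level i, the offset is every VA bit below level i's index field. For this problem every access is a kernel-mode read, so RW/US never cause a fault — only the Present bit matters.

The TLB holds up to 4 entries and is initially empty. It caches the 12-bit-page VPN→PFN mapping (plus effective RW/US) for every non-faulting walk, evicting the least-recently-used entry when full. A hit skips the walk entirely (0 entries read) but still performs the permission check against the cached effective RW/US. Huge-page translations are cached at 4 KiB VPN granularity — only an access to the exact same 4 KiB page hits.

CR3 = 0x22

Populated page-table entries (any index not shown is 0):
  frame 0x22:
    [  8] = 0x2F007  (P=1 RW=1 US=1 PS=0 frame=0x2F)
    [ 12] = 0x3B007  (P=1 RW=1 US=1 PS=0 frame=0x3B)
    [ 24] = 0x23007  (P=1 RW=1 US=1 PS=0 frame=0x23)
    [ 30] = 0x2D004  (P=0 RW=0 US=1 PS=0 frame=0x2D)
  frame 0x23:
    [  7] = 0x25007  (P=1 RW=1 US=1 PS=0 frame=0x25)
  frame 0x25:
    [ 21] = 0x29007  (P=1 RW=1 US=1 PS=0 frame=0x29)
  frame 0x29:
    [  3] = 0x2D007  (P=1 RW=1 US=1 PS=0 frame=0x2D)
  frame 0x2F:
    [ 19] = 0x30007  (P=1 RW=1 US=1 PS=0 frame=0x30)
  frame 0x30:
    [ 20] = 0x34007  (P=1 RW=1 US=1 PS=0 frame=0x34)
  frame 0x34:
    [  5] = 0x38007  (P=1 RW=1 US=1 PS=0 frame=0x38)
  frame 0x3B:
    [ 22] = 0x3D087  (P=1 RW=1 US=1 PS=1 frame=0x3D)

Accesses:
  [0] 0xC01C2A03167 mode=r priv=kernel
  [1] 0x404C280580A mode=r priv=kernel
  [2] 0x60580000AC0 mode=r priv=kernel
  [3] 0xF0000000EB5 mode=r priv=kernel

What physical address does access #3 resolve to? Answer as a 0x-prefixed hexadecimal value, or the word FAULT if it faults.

Trace:
#0 VA=0xC01C2A03167 (r,kernel):
  L0 @0x22[24] → 0x23007  P=1,RW=1,US=1,PS=0
  L1 @0x23[7] → 0x25007  P=1,RW=1,US=1,PS=0
  L2 @0x25[21] → 0x29007  P=1,RW=1,US=1,PS=0
  L3 @0x29[3] → 0x2D007  P=1,RW=1,US=1,PS=0
  ✓ 0x2D167  — 4 lookups
#1 VA=0x404C280580A (r,kernel):
  L0 @0x22[8] → 0x2F007  P=1,RW=1,US=1,PS=0
  L1 @0x2F[19] → 0x30007  P=1,RW=1,US=1,PS=0
  L2 @0x30[20] → 0x34007  P=1,RW=1,US=1,PS=0
  L3 @0x34[5] → 0x38007  P=1,RW=1,US=1,PS=0
  ✓ 0x3880A  — 4 lookups
#2 VA=0x60580000AC0 (r,kernel):
  L0 @0x22[12] → 0x3B007  P=1,RW=1,US=1,PS=0
  L1 @0x3B[22] → 0x3D087  P=1,RW=1,US=1,PS=1
  ✓ 0x3DAC0 (huge @L1)  — 2 lookups
#3 VA=0xF0000000EB5 (r,kernel):
  L0 @0x22[30] → 0x2D004  P=0,RW=0,US=1,PS=0
  ✗ PAGE_NOT_PRESENT  [1 reads]

Access #3 PA: FAULT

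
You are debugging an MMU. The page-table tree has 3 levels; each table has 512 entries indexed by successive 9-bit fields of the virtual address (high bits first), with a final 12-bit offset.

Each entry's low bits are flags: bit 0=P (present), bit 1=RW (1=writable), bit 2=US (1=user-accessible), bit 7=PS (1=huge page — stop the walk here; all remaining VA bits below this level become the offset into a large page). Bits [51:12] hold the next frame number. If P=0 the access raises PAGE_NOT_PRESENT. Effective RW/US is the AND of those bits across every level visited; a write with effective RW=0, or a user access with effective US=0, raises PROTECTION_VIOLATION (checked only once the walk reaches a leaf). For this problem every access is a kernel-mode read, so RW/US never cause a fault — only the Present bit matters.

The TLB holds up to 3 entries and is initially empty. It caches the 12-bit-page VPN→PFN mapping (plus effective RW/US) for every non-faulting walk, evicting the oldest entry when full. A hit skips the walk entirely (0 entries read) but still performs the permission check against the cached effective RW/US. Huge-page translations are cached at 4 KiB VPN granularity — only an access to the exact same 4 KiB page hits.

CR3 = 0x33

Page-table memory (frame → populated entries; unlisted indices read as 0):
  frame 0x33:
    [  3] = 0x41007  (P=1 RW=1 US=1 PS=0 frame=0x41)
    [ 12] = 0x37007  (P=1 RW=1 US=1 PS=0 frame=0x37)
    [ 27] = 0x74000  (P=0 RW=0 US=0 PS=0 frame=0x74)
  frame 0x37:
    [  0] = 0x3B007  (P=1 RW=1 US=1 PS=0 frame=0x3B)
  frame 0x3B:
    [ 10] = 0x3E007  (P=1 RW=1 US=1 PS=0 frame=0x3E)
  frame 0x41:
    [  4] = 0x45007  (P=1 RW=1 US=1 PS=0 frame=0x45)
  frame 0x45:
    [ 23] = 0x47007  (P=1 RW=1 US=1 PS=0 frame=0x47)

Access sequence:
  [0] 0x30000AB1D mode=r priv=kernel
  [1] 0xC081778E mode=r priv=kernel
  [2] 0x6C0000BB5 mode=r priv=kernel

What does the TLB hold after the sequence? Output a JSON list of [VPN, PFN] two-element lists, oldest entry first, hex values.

Per-access translation:
#0 VA=0x30000AB1D (r,kernel):
  L0 @0x33[12] → 0x37007  P=1,RW=1,US=1,PS=0
  L1 @0x37[0] → 0x3B007  P=1,RW=1,US=1,PS=0
  L2 @0x3B[10] → 0x3E007  P=1,RW=1,US=1,PS=0
  → PA=0x3EB1D  (3 entries read)
#1 VA=0xC081778E (r,kernel):
  L0 @0x33[3] → 0x41007  P=1,RW=1,US=1,PS=0
  L1 @0x41[4] → 0x45007  P=1,RW=1,US=1,PS=0
  L2 @0x45[23] → 0x47007  P=1,RW=1,US=1,PS=0
  → PA=0x4778E  (3 entries read)
#2 VA=0x6C0000BB5 (r,kernel):
  L0 @0x33[27] → 0x74000  P=0,RW=0,US=0,PS=0
  ⇒ fault: PAGE_NOT_PRESENT  — 1 lookups

TLB: [["0x30000A", "0x3E"], ["0xC0817", "0x47"]]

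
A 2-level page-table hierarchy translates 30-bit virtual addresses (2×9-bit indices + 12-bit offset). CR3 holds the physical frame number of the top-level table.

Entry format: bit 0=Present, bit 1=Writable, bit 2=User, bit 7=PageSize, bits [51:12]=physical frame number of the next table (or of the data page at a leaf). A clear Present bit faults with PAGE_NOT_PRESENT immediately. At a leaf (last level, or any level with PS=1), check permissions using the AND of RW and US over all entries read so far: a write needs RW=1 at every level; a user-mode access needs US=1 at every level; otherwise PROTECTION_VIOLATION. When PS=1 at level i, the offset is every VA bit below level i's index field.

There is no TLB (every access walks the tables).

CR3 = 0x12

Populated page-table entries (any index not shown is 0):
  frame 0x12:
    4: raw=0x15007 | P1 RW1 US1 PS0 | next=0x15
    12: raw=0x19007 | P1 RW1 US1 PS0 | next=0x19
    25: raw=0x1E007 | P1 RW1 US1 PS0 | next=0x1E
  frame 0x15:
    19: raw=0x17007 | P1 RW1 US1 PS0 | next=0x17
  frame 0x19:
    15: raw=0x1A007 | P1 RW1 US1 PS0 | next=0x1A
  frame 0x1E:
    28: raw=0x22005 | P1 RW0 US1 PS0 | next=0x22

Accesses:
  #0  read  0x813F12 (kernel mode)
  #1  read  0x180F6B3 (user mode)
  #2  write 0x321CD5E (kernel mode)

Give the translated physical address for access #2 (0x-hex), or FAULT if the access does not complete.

Per-access translation:
#0 VA=0x813F12 (r,kernel):
  lvl0: tbl 0x12, slot 4 ⇒ 0x15007 (P1/RW1/US1/PS0)
  lvl1: tbl 0x15, slot 19 ⇒ 0x17007 (P1/RW1/US1/PS0)
  → PA=0x17F12  (2 entries read)
#1 VA=0x180F6B3 (r,user):
  lvl0: tbl 0x12, slot 12 ⇒ 0x19007 (P1/RW1/US1/PS0)
  lvl1: tbl 0x19, slot 15 ⇒ 0x1A007 (P1/RW1/US1/PS0)
  → PA=0x1A6B3  (2 entries read)
#2 VA=0x321CD5E (w,kernel):
  lvl0: tbl 0x12, slot 25 ⇒ 0x1E007 (P1/RW1/US1/PS0)
  lvl1: tbl 0x1E, slot 28 ⇒ 0x22005 (P1/RW0/US1/PS0)
  ✗ PROTECTION_VIOLATION  [2 reads]

Access #2 PA: FAULT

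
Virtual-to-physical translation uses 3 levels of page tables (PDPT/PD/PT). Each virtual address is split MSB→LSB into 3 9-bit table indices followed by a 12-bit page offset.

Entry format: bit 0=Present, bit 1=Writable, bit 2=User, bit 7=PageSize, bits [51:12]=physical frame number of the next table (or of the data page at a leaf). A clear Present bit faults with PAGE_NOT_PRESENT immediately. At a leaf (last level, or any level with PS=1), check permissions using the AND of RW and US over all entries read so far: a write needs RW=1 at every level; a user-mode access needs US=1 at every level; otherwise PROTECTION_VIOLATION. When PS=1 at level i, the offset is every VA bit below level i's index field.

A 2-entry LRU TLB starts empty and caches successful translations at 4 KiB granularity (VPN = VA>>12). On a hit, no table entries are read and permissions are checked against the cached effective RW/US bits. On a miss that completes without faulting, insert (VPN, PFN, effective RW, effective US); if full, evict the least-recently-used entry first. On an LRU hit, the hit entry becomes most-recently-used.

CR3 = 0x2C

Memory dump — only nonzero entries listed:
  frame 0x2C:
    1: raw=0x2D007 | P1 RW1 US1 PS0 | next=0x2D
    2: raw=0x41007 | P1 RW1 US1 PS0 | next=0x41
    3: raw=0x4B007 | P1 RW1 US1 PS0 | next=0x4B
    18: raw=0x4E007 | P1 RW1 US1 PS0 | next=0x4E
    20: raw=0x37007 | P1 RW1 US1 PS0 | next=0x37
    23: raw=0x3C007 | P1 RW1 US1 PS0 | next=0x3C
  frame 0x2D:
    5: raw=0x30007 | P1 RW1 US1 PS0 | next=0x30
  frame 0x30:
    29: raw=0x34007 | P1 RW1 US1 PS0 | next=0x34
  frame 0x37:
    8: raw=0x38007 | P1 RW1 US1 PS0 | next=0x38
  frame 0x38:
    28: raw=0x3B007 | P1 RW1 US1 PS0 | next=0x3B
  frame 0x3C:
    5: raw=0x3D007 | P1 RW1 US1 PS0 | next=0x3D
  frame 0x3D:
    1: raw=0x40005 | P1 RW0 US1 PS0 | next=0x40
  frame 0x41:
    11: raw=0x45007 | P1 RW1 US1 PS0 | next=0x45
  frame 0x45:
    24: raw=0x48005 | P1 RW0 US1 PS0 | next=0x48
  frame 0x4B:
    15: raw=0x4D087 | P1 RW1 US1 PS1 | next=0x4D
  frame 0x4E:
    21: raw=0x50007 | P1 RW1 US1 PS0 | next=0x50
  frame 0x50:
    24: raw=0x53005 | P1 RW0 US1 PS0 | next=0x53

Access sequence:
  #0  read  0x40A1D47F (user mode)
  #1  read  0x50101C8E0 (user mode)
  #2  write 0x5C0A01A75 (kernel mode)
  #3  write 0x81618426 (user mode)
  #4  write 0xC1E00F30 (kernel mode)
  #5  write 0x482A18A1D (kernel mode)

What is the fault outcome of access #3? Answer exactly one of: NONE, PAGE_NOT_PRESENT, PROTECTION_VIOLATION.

Walk each access:
#0 VA=0x40A1D47F (r,user):
  L0 @0x2C[1] → 0x2D007  P=1,RW=1,US=1,PS=0
  L1 @0x2D[5] → 0x30007  P=1,RW=1,US=1,PS=0
  L2 @0x30[29] → 0x34007  P=1,RW=1,US=1,PS=0
  ✓ 0x3447F  — 3 lookups
#1 VA=0x50101C8E0 (r,user):
  L0 @0x2C[20] → 0x37007  P=1,RW=1,US=1,PS=0
  L1 @0x37[8] → 0x38007  P=1,RW=1,US=1,PS=0
  L2 @0x38[28] → 0x3B007  P=1,RW=1,US=1,PS=0
  ✓ 0x3B8E0  — 3 lookups
#2 VA=0x5C0A01A75 (w,kernel):
  L0 @0x2C[23] → 0x3C007  P=1,RW=1,US=1,PS=0
  L1 @0x3C[5] → 0x3D007  P=1,RW=1,US=1,PS=0
  L2 @0x3D[1] → 0x40005  P=1,RW=0,US=1,PS=0
  → PROTECTION_VIOLATION  (3 entries read)
#3 VA=0x81618426 (w,user):
  L0 @0x2C[2] → 0x41007  P=1,RW=1,US=1,PS=0
  L1 @0x41[11] → 0x45007  P=1,RW=1,US=1,PS=0
  L2 @0x45[24] → 0x48005  P=1,RW=0,US=1,PS=0
  → PROTECTION_VIOLATION  (3 entries read)
#4 VA=0xC1E00F30 (w,kernel):
  L0 @0x2C[3] → 0x4B007  P=1,RW=1,US=1,PS=0
  L1 @0x4B[15] → 0x4D087  P=1,RW=1,US=1,PS=1
  ✓ 0x4DF30 (huge @L1)  — 2 lookups
#5 VA=0x482A18A1D (w,kernel):
  L0 @0x2C[18] → 0x4E007  P=1,RW=1,US=1,PS=0
  L1 @0x4E[21] → 0x50007  P=1,RW=1,US=1,PS=0
  L2 @0x50[24] → 0x53005  P=1,RW=0,US=1,PS=0
  → PROTECTION_VIOLATION  (3 entries read)

Access #3 fault: PROTECTION_VIOLATION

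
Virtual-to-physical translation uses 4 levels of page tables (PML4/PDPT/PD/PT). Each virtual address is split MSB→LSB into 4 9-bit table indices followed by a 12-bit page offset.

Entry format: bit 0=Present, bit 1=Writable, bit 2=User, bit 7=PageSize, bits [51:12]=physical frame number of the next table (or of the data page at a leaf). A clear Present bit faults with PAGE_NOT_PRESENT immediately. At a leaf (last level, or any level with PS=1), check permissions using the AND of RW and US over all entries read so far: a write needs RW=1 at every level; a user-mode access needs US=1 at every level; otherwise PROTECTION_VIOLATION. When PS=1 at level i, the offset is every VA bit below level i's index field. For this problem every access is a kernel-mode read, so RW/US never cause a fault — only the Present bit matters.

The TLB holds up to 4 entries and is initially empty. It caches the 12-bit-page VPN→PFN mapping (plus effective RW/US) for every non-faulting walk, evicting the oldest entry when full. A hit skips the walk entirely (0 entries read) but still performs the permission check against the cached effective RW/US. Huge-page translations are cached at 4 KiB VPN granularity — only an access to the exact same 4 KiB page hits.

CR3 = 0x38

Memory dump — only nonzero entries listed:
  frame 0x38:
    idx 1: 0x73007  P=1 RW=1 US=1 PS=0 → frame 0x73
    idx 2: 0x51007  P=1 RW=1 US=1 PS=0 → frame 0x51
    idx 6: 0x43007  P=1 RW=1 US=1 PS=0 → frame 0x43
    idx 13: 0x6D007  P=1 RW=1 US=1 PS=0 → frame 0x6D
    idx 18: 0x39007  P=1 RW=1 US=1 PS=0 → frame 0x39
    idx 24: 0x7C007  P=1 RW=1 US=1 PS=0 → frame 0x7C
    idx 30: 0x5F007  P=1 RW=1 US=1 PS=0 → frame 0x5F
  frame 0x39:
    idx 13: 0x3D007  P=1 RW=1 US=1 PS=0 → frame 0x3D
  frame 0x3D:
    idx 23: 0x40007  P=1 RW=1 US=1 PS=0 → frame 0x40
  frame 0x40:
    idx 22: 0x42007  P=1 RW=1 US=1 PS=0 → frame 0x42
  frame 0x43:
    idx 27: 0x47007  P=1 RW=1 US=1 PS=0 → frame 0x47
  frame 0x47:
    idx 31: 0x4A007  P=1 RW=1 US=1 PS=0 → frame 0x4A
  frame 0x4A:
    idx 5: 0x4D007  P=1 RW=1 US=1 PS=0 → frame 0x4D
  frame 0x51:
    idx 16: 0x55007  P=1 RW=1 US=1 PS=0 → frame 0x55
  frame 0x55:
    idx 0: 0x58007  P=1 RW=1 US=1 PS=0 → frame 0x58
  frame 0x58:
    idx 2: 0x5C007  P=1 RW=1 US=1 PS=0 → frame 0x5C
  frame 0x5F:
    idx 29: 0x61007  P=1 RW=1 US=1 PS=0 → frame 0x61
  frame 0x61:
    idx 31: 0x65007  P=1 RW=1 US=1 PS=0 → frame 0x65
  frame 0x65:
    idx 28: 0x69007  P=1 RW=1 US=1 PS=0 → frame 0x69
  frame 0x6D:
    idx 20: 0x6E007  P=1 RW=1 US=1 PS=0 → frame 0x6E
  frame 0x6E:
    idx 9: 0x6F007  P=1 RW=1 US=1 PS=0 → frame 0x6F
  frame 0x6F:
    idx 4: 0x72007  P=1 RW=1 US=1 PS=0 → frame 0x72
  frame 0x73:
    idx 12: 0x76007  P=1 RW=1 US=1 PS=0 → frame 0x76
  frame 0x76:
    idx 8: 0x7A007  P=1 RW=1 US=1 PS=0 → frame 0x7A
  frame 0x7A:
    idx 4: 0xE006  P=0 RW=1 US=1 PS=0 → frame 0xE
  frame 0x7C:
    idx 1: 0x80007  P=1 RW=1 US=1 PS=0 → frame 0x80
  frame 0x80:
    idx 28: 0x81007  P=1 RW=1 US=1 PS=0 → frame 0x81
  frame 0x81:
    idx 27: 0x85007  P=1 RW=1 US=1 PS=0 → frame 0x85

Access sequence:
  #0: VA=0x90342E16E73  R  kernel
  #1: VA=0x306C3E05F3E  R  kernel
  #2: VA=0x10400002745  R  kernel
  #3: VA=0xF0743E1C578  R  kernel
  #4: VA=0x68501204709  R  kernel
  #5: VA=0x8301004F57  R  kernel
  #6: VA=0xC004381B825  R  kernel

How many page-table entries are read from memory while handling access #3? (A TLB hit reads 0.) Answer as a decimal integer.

Trace:
#0 VA=0x90342E16E73 (r,kernel):
  lvl0: tbl 0x38, slot 18 ⇒ 0x39007 (P1/RW1/US1/PS0)
  lvl1: tbl 0x39, slot 13 ⇒ 0x3D007 (P1/RW1/US1/PS0)
  lvl2: tbl 0x3D, slot 23 ⇒ 0x40007 (P1/RW1/US1/PS0)
  lvl3: tbl 0x40, slot 22 ⇒ 0x42007 (P1/RW1/US1/PS0)
  → PA=0x42E73  (4 entries read)
#1 VA=0x306C3E05F3E (r,kernel):
  lvl0: tbl 0x38, slot 6 ⇒ 0x43007 (P1/RW1/US1/PS0)
  lvl1: tbl 0x43, slot 27 ⇒ 0x47007 (P1/RW1/US1/PS0)
  lvl2: tbl 0x47, slot 31 ⇒ 0x4A007 (P1/RW1/US1/PS0)
  lvl3: tbl 0x4A, slot 5 ⇒ 0x4D007 (P1/RW1/US1/PS0)
  → PA=0x4DF3E  (4 entries read)
#2 VA=0x10400002745 (r,kernel):
  lvl0: tbl 0x38, slot 2 ⇒ 0x51007 (P1/RW1/US1/PS0)
  lvl1: tbl 0x51, slot 16 ⇒ 0x55007 (P1/RW1/US1/PS0)
  lvl2: tbl 0x55, slot 0 ⇒ 0x58007 (P1/RW1/US1/PS0)
  lvl3: tbl 0x58, slot 2 ⇒ 0x5C007 (P1/RW1/US1/PS0)
  → PA=0x5C745  (4 entries read)
#3 VA=0xF0743E1C578 (r,kernel):
  lvl0: tbl 0x38, slot 30 ⇒ 0x5F007 (P1/RW1/US1/PS0)
  lvl1: tbl 0x5F, slot 29 ⇒ 0x61007 (P1/RW1/US1/PS0)
  lvl2: tbl 0x61, slot 31 ⇒ 0x65007 (P1/RW1/US1/PS0)
  lvl3: tbl 0x65, slot 28 ⇒ 0x69007 (P1/RW1/US1/PS0)
  → PA=0x69578  (4 entries read)
#4 VA=0x68501204709 (r,kernel):
  lvl0: tbl 0x38, slot 13 ⇒ 0x6D007 (P1/RW1/US1/PS0)
  lvl1: tbl 0x6D, slot 20 ⇒ 0x6E007 (P1/RW1/US1/PS0)
  lvl2: tbl 0x6E, slot 9 ⇒ 0x6F007 (P1/RW1/US1/PS0)
  lvl3: tbl 0x6F, slot 4 ⇒ 0x72007 (P1/RW1/US1/PS0)
  → PA=0x72709  (4 entries read)
#5 VA=0x8301004F57 (r,kernel):
  lvl0: tbl 0x38, slot 1 ⇒ 0x73007 (P1/RW1/US1/PS0)
  lvl1: tbl 0x73, slot 12 ⇒ 0x76007 (P1/RW1/US1/PS0)
  lvl2: tbl 0x76, slot 8 ⇒ 0x7A007 (P1/RW1/US1/PS0)
  lvl3: tbl 0x7A, slot 4 ⇒ 0xE006 (P0/RW1/US1/PS0)
  ⇒ fault: PAGE_NOT_PRESENT  — 4 lookups
#6 VA=0xC004381B825 (r,kernel):
  lvl0: tbl 0x38, slot 24 ⇒ 0x7C007 (P1/RW1/US1/PS0)
  lvl1: tbl 0x7C, slot 1 ⇒ 0x80007 (P1/RW1/US1/PS0)
  lvl2: tbl 0x80, slot 28 ⇒ 0x81007 (P1/RW1/US1/PS0)
  lvl3: tbl 0x81, slot 27 ⇒ 0x85007 (P1/RW1/US1/PS0)
  → PA=0x85825  (4 entries read)

Entries read for #3: 4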